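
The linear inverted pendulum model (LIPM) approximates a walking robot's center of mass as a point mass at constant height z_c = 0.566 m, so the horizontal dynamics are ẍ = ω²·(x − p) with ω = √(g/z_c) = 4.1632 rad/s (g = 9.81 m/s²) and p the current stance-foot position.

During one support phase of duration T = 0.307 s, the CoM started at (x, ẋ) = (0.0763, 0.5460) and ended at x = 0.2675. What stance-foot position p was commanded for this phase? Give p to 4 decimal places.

p = 0.1041

ωT = 4.1632·0.307 = 1.278102; cosh(ωT) = 1.934193, sinh(ωT) = 1.655628
x(T) = p + (x₀−p)·cosh(ωT) + (ẋ₀/ω)·sinh(ωT) ⇒ p·(1 − cosh) = x(T) − x₀·cosh − (ẋ₀/ω)·sinh
numerator   = 0.2675 − (0.0763)·1.934193 − (0.5460/4.1632)·1.655628 = -0.097213
denominator = 1 − 1.934193 = -0.934193
p = -0.097213 / -0.934193 = 0.1041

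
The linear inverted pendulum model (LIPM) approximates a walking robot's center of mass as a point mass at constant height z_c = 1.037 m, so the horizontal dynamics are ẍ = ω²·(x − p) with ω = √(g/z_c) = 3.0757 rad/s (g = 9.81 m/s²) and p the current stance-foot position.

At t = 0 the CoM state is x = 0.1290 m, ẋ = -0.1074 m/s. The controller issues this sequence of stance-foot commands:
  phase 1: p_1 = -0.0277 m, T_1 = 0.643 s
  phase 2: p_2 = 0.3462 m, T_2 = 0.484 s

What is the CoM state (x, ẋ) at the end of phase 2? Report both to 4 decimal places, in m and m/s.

phase 1: p=-0.0277, T=0.643, ωT=1.977675, cosh=3.682157, sinh=3.543767; start (x,ẋ)=(0.129000, -0.107400) → end (x,ẋ)=(0.425550, 1.312498)
phase 2: p=0.3462, T=0.484, ωT=1.488639, cosh=2.328370, sinh=2.102690; start (x,ẋ)=(0.425550, 1.312498) → end (x,ẋ)=(1.428239, 3.569154)

x = 1.4282, ẋ = 3.5692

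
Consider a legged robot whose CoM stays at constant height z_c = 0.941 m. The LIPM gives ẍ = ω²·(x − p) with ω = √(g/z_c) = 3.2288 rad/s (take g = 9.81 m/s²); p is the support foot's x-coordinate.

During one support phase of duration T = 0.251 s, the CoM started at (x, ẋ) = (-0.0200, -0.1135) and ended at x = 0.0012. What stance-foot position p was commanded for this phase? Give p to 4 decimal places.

p = -0.1726

ωT = 3.2288·0.251 = 0.810429; cosh(ωT) = 1.346770, sinh(ωT) = 0.902102
x(T) = p + (x₀−p)·cosh(ωT) + (ẋ₀/ω)·sinh(ωT) ⇒ p·(1 − cosh) = x(T) − x₀·cosh − (ẋ₀/ω)·sinh
numerator   = 0.0012 − (-0.0200)·1.346770 − (-0.1135/3.2288)·0.902102 = 0.059846
denominator = 1 − 1.346770 = -0.346770
p = 0.059846 / -0.346770 = -0.1726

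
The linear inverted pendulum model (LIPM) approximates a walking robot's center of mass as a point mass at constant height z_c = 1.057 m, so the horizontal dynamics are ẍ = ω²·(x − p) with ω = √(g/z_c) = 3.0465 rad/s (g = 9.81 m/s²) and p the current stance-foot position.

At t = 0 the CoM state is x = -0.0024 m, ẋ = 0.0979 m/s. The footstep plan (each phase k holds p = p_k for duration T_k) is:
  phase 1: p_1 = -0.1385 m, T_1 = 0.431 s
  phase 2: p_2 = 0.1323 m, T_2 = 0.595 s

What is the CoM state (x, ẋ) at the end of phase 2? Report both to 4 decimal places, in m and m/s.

x = 1.1988, ẋ = 3.3698

phase 1: p=-0.1385, T=0.431, ωT=1.313041, cosh=1.993232, sinh=1.724231; start (x,ẋ)=(-0.002400, 0.097900) → end (x,ẋ)=(0.188187, 0.910053)
phase 2: p=0.1323, T=0.595, ωT=1.812667, cosh=3.144993, sinh=2.981775; start (x,ẋ)=(0.188187, 0.910053) → end (x,ẋ)=(1.198784, 3.369791)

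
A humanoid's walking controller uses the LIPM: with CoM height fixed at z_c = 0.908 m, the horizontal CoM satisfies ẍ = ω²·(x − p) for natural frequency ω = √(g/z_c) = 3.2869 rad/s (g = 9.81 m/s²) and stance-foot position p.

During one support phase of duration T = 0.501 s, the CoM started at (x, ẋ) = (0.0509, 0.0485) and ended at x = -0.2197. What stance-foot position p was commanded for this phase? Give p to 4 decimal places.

p = 0.2327

ωT = 3.2869·0.501 = 1.646737; cosh(ωT) = 2.691347, sinh(ωT) = 2.498670
x(T) = p + (x₀−p)·cosh(ωT) + (ẋ₀/ω)·sinh(ωT) ⇒ p·(1 − cosh) = x(T) − x₀·cosh − (ẋ₀/ω)·sinh
numerator   = -0.2197 − (0.0509)·2.691347 − (0.0485/3.2869)·2.498670 = -0.393559
denominator = 1 − 2.691347 = -1.691347
p = -0.393559 / -1.691347 = 0.2327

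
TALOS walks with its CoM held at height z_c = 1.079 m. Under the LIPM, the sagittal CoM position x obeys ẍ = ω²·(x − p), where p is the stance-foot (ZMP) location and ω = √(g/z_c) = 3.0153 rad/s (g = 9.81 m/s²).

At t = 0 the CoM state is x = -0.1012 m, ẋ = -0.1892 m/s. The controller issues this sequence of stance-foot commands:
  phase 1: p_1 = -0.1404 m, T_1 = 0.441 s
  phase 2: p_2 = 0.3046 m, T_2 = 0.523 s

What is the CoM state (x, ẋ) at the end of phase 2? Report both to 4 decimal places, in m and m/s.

phase 1: p=-0.1404, T=0.441, ωT=1.329747, cosh=2.022316, sinh=1.757772; start (x,ẋ)=(-0.101200, -0.189200) → end (x,ẋ)=(-0.171420, -0.174854)
phase 2: p=0.3046, T=0.523, ωT=1.577002, cosh=2.523508, sinh=2.316914; start (x,ẋ)=(-0.171420, -0.174854) → end (x,ẋ)=(-1.030994, -3.766809)

x = -1.0310, ẋ = -3.7668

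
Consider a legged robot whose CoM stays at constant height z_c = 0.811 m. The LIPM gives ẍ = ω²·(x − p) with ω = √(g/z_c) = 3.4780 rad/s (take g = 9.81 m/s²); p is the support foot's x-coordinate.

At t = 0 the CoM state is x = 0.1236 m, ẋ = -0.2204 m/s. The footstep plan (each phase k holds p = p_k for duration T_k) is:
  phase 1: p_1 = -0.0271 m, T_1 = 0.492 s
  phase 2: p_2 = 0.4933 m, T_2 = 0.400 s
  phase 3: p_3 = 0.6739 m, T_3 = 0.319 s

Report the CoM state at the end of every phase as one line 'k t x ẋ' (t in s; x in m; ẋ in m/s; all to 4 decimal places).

1 0.4920 0.2339 0.7734
2 0.8920 0.3590 -0.0501
3 1.2110 0.1251 -1.5643

phase 1: p=-0.0271, T=0.492, ωT=1.711176, cosh=2.858060, sinh=2.677407; start (x,ẋ)=(0.123600, -0.220400) → end (x,ẋ)=(0.233943, 0.773405)
phase 2: p=0.4933, T=0.400, ωT=1.391200, cosh=2.134224, sinh=1.885447; start (x,ẋ)=(0.233943, 0.773405) → end (x,ẋ)=(0.359042, -0.050135)
phase 3: p=0.6739, T=0.319, ωT=1.109482, cosh=1.681258, sinh=1.351529; start (x,ẋ)=(0.359042, -0.050135) → end (x,ẋ)=(0.125061, -1.564315)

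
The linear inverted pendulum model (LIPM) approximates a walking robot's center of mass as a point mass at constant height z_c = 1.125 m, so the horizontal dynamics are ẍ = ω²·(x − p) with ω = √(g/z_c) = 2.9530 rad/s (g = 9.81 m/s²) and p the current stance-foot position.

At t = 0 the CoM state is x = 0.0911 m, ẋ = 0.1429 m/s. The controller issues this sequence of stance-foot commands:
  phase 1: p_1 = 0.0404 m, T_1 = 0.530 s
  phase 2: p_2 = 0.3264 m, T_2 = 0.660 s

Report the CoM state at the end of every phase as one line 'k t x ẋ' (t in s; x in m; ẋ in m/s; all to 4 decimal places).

phase 1: p=0.0404, T=0.530, ωT=1.565090, cosh=2.496087, sinh=2.287018; start (x,ẋ)=(0.091100, 0.142900) → end (x,ẋ)=(0.277624, 0.699097)
phase 2: p=0.3264, T=0.660, ωT=1.948980, cosh=3.581971, sinh=3.439551; start (x,ẋ)=(0.277624, 0.699097) → end (x,ẋ)=(0.965968, 2.008724)

1 0.5300 0.2776 0.6991
2 1.1900 0.9660 2.0087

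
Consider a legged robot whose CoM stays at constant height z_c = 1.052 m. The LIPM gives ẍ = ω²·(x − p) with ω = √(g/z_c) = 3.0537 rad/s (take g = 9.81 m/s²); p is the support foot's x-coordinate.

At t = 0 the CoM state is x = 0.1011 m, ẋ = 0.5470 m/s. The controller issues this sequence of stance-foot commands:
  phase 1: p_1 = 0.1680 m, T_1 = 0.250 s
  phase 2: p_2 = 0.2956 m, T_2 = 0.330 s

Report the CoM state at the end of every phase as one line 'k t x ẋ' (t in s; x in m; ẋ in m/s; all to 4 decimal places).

1 0.2500 0.2311 0.5427
2 0.5800 0.4064 0.6085

phase 1: p=0.1680, T=0.250, ωT=0.763425, cosh=1.305840, sinh=0.839772; start (x,ẋ)=(0.101100, 0.547000) → end (x,ẋ)=(0.231065, 0.542735)
phase 2: p=0.2956, T=0.330, ωT=1.007721, cosh=1.552200, sinh=1.187150; start (x,ẋ)=(0.231065, 0.542735) → end (x,ẋ)=(0.406422, 0.608482)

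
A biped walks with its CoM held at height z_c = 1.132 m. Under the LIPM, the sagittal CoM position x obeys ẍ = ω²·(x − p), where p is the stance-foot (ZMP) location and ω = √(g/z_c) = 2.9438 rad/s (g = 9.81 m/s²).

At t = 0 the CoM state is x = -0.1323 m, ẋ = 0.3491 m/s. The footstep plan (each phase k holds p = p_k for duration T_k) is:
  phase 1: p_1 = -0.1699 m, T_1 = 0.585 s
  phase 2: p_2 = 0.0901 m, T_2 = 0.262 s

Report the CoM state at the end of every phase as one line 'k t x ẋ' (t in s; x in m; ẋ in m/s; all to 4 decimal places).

phase 1: p=-0.1699, T=0.585, ωT=1.722123, cosh=2.887542, sinh=2.708855; start (x,ẋ)=(-0.132300, 0.349100) → end (x,ẋ)=(0.259910, 1.307876)
phase 2: p=0.0901, T=0.262, ωT=0.771276, cosh=1.312473, sinh=0.850050; start (x,ẋ)=(0.259910, 1.307876) → end (x,ẋ)=(0.690632, 2.141480)

1 0.5850 0.2599 1.3079
2 0.8470 0.6906 2.1415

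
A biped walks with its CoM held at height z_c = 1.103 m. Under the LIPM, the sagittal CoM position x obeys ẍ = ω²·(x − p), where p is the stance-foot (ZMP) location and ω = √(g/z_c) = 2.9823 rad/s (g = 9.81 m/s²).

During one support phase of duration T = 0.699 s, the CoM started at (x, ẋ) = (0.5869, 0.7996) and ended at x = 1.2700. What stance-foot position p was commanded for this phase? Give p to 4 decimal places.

ωT = 2.9823·0.699 = 2.084628; cosh(ωT) = 4.082975, sinh(ωT) = 3.958622
x(T) = p + (x₀−p)·cosh(ωT) + (ẋ₀/ω)·sinh(ωT) ⇒ p·(1 − cosh) = x(T) − x₀·cosh − (ẋ₀/ω)·sinh
numerator   = 1.2700 − (0.5869)·4.082975 − (0.7996/2.9823)·3.958622 = -2.187665
denominator = 1 − 4.082975 = -3.082975
p = -2.187665 / -3.082975 = 0.7096

p = 0.7096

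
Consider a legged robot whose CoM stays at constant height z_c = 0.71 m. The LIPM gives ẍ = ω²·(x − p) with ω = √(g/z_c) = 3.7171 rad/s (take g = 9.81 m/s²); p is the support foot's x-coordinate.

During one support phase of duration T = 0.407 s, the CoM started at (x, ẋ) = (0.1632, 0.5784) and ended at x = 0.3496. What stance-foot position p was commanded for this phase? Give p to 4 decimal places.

ωT = 3.7171·0.407 = 1.512860; cosh(ωT) = 2.379987, sinh(ωT) = 2.159708
x(T) = p + (x₀−p)·cosh(ωT) + (ẋ₀/ω)·sinh(ωT) ⇒ p·(1 − cosh) = x(T) − x₀·cosh − (ẋ₀/ω)·sinh
numerator   = 0.3496 − (0.1632)·2.379987 − (0.5784/3.7171)·2.159708 = -0.374876
denominator = 1 − 2.379987 = -1.379987
p = -0.374876 / -1.379987 = 0.2717

p = 0.2717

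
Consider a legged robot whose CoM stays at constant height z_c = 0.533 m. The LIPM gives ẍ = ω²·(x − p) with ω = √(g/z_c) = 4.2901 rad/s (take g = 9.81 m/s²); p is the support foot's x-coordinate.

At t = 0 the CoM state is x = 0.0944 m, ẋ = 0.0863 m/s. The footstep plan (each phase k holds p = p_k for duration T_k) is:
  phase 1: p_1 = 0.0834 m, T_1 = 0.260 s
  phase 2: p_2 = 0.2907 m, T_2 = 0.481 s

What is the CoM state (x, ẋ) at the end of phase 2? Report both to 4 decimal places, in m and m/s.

phase 1: p=0.0834, T=0.260, ωT=1.115426, cosh=1.689322, sinh=1.361546; start (x,ẋ)=(0.094400, 0.086300) → end (x,ẋ)=(0.129372, 0.210041)
phase 2: p=0.2907, T=0.481, ωT=2.063538, cosh=4.000391, sinh=3.873387; start (x,ẋ)=(0.129372, 0.210041) → end (x,ẋ)=(-0.165038, -1.840584)

x = -0.1650, ẋ = -1.8406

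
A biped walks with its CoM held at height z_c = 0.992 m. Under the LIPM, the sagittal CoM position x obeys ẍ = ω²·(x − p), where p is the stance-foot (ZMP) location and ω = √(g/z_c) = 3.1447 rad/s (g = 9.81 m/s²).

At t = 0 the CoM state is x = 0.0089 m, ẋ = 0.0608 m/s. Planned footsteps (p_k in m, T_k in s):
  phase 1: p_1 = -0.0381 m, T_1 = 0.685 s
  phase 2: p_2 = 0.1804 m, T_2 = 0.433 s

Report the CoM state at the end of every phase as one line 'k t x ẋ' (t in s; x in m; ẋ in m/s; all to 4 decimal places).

1 0.6850 0.2494 0.8941
2 1.1180 0.8423 2.2548

phase 1: p=-0.0381, T=0.685, ωT=2.154120, cosh=4.368151, sinh=4.252146; start (x,ẋ)=(0.008900, 0.060800) → end (x,ẋ)=(0.249415, 0.894055)
phase 2: p=0.1804, T=0.433, ωT=1.361655, cosh=2.079442, sinh=1.823205; start (x,ẋ)=(0.249415, 0.894055) → end (x,ẋ)=(0.842259, 2.254825)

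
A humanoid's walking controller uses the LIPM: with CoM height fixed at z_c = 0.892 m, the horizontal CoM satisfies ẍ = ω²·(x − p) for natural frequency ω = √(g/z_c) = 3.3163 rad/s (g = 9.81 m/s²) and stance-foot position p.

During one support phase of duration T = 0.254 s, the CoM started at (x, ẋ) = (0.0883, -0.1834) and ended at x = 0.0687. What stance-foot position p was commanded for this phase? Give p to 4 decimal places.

ωT = 3.3163·0.254 = 0.842340; cosh(ωT) = 1.376248, sinh(ωT) = 0.945546
x(T) = p + (x₀−p)·cosh(ωT) + (ẋ₀/ω)·sinh(ωT) ⇒ p·(1 − cosh) = x(T) − x₀·cosh − (ẋ₀/ω)·sinh
numerator   = 0.0687 − (0.0883)·1.376248 − (-0.1834/3.3163)·0.945546 = -0.000532
denominator = 1 − 1.376248 = -0.376248
p = -0.000532 / -0.376248 = 0.0014

p = 0.0014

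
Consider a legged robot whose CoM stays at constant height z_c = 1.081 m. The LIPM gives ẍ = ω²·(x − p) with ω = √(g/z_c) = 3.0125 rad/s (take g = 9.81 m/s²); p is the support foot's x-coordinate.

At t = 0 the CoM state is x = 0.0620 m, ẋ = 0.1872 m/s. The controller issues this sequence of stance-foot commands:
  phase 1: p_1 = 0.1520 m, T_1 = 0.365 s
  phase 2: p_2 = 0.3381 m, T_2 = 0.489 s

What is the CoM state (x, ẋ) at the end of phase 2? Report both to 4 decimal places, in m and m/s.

x = -0.2775, ẋ = -1.6909

phase 1: p=0.1520, T=0.365, ωT=1.099562, cosh=1.667934, sinh=1.334918; start (x,ẋ)=(0.062000, 0.187200) → end (x,ẋ)=(0.084839, -0.049692)
phase 2: p=0.3381, T=0.489, ωT=1.473113, cosh=2.296002, sinh=2.066791; start (x,ẋ)=(0.084839, -0.049692) → end (x,ẋ)=(-0.277480, -1.690948)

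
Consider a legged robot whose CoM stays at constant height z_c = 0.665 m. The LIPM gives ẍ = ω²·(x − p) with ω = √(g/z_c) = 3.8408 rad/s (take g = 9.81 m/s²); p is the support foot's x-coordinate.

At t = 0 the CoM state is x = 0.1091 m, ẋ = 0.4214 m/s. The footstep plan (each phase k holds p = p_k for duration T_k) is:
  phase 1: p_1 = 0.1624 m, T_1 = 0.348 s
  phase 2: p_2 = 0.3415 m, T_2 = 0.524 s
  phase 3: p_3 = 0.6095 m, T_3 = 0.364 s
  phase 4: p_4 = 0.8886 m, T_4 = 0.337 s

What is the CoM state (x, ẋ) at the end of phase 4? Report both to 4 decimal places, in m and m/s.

x = 0.3206, ẋ = -1.8104

phase 1: p=0.1624, T=0.348, ωT=1.336598, cosh=2.034406, sinh=1.771668; start (x,ẋ)=(0.109100, 0.421400) → end (x,ẋ)=(0.248348, 0.494612)
phase 2: p=0.3415, T=0.524, ωT=2.012579, cosh=3.808118, sinh=3.674474; start (x,ẋ)=(0.248348, 0.494612) → end (x,ẋ)=(0.459959, 0.568892)
phase 3: p=0.6095, T=0.364, ωT=1.398051, cosh=2.147191, sinh=1.900113; start (x,ẋ)=(0.459959, 0.568892) → end (x,ẋ)=(0.569847, 0.130175)
phase 4: p=0.8886, T=0.337, ωT=1.294350, cosh=1.961349, sinh=1.687273; start (x,ẋ)=(0.569847, 0.130175) → end (x,ẋ)=(0.320601, -1.810351)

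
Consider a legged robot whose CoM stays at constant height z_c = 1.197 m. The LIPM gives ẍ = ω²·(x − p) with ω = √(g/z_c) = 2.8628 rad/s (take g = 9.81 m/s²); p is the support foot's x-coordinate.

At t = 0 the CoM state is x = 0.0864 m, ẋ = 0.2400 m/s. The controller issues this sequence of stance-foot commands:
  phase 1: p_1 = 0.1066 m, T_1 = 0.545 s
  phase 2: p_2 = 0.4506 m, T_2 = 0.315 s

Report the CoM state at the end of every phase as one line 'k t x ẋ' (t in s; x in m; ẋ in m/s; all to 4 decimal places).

phase 1: p=0.1066, T=0.545, ωT=1.560226, cosh=2.484993, sinh=2.274904; start (x,ẋ)=(0.086400, 0.240000) → end (x,ẋ)=(0.247117, 0.464844)
phase 2: p=0.4506, T=0.315, ωT=0.901782, cosh=1.434918, sinh=1.029072; start (x,ẋ)=(0.247117, 0.464844) → end (x,ẋ)=(0.325714, 0.067548)

1 0.5450 0.2471 0.4648
2 0.8600 0.3257 0.0675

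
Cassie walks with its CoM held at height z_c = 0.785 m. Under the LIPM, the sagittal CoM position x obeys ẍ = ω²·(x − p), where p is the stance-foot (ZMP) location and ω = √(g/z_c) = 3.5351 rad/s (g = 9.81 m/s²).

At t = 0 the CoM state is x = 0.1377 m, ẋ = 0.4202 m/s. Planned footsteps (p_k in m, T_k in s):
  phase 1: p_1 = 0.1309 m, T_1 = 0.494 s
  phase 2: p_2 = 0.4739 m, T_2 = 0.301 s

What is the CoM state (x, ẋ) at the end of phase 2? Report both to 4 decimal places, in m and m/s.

phase 1: p=0.1309, T=0.494, ωT=1.746339, cosh=2.953994, sinh=2.779582; start (x,ẋ)=(0.137700, 0.420200) → end (x,ẋ)=(0.481382, 1.308086)
phase 2: p=0.4739, T=0.301, ωT=1.064065, cosh=1.621589, sinh=1.276539; start (x,ẋ)=(0.481382, 1.308086) → end (x,ẋ)=(0.958389, 2.154944)

x = 0.9584, ẋ = 2.1549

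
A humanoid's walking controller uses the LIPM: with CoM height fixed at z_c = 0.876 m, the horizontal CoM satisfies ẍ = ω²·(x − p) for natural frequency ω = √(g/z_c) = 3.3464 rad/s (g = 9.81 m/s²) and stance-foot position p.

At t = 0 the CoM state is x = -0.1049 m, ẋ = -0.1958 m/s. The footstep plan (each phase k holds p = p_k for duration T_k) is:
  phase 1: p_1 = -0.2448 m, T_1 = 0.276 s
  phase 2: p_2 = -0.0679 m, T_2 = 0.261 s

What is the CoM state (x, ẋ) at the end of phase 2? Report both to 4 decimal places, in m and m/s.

phase 1: p=-0.2448, T=0.276, ωT=0.923606, cosh=1.457720, sinh=1.060636; start (x,ẋ)=(-0.104900, -0.195800) → end (x,ẋ)=(-0.102923, 0.211127)
phase 2: p=-0.0679, T=0.261, ωT=0.873410, cosh=1.406295, sinh=0.988770; start (x,ẋ)=(-0.102923, 0.211127) → end (x,ẋ)=(-0.054771, 0.181021)

x = -0.0548, ẋ = 0.1810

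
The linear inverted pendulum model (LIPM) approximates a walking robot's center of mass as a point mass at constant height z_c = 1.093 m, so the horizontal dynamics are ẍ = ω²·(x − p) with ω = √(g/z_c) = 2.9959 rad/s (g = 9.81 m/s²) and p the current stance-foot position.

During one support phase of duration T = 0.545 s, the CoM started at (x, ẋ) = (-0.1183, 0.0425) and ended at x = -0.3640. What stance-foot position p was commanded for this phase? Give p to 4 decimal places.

p = 0.0511

ωT = 2.9959·0.545 = 1.632766; cosh(ωT) = 2.656699, sinh(ωT) = 2.461310
x(T) = p + (x₀−p)·cosh(ωT) + (ẋ₀/ω)·sinh(ωT) ⇒ p·(1 − cosh) = x(T) − x₀·cosh − (ẋ₀/ω)·sinh
numerator   = -0.3640 − (-0.1183)·2.656699 − (0.0425/2.9959)·2.461310 = -0.084629
denominator = 1 − 2.656699 = -1.656699
p = -0.084629 / -1.656699 = 0.0511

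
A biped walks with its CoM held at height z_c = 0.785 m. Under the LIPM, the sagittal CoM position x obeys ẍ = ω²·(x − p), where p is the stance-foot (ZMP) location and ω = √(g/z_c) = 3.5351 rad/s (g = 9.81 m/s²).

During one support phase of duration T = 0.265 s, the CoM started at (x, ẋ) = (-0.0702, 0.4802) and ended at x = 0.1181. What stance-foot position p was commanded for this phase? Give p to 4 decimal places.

ωT = 3.5351·0.265 = 0.936802; cosh(ωT) = 1.471843, sinh(ωT) = 1.079964
x(T) = p + (x₀−p)·cosh(ωT) + (ẋ₀/ω)·sinh(ωT) ⇒ p·(1 − cosh) = x(T) − x₀·cosh − (ẋ₀/ω)·sinh
numerator   = 0.1181 − (-0.0702)·1.471843 − (0.4802/3.5351)·1.079964 = 0.074724
denominator = 1 − 1.471843 = -0.471843
p = 0.074724 / -0.471843 = -0.1584

p = -0.1584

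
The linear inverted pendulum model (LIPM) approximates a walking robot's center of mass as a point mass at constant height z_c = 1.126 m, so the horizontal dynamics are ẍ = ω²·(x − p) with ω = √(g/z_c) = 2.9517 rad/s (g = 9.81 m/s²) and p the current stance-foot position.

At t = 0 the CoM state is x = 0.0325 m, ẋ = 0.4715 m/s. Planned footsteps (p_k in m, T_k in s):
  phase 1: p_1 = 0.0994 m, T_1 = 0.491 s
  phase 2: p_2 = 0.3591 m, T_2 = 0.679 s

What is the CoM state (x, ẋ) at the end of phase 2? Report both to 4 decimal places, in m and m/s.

x = 0.8418, ẋ = 1.5494

phase 1: p=0.0994, T=0.491, ωT=1.449285, cosh=2.247402, sinh=2.012664; start (x,ẋ)=(0.032500, 0.471500) → end (x,ẋ)=(0.270549, 0.662212)
phase 2: p=0.3591, T=0.679, ωT=2.004204, cosh=3.777477, sinh=3.642710; start (x,ẋ)=(0.270549, 0.662212) → end (x,ẋ)=(0.841839, 1.549370)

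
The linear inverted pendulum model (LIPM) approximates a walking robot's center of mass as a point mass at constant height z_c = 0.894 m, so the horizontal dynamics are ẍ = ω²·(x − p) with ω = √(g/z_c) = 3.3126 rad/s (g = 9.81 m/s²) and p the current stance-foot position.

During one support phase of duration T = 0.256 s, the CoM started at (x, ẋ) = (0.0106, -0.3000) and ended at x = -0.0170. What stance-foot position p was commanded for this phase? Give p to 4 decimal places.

ωT = 3.3126·0.256 = 0.848026; cosh(ωT) = 1.381646, sinh(ωT) = 0.953386
x(T) = p + (x₀−p)·cosh(ωT) + (ẋ₀/ω)·sinh(ωT) ⇒ p·(1 − cosh) = x(T) − x₀·cosh − (ẋ₀/ω)·sinh
numerator   = -0.0170 − (0.0106)·1.381646 − (-0.3000/3.3126)·0.953386 = 0.054696
denominator = 1 − 1.381646 = -0.381646
p = 0.054696 / -0.381646 = -0.1433

p = -0.1433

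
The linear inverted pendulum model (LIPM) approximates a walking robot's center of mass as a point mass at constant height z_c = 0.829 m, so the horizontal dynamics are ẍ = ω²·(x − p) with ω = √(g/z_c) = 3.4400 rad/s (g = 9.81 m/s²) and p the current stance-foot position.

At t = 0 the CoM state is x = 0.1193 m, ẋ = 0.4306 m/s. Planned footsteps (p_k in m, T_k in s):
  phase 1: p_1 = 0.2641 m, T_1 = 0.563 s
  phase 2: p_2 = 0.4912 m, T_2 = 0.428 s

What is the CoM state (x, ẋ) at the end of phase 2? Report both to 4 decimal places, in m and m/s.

x = -0.3310, ẋ = -2.6185

phase 1: p=0.2641, T=0.563, ωT=1.936720, cosh=3.540070, sinh=3.395894; start (x,ẋ)=(0.119300, 0.430600) → end (x,ẋ)=(0.176577, -0.167181)
phase 2: p=0.4912, T=0.428, ωT=1.472320, cosh=2.294365, sinh=2.064972; start (x,ẋ)=(0.176577, -0.167181) → end (x,ẋ)=(-0.331016, -2.618502)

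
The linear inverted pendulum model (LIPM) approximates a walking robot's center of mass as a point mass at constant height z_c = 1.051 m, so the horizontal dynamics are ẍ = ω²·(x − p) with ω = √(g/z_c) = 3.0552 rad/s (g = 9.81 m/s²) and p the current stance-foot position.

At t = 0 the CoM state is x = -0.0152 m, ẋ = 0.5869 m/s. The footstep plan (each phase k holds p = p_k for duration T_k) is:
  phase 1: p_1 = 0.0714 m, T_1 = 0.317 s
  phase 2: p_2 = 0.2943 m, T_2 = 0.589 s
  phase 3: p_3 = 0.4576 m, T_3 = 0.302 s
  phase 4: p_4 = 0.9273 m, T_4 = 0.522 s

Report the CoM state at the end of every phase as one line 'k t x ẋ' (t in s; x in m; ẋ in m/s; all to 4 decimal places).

1 0.3170 0.1574 0.5861
2 0.9060 0.4333 0.5909
3 1.2080 0.6271 0.7823
4 1.7300 0.7622 -0.1594

phase 1: p=0.0714, T=0.317, ωT=0.968498, cosh=1.506819, sinh=1.127167; start (x,ẋ)=(-0.015200, 0.586900) → end (x,ẋ)=(0.157437, 0.586126)
phase 2: p=0.2943, T=0.589, ωT=1.799513, cosh=3.106040, sinh=2.940661; start (x,ẋ)=(0.157437, 0.586126) → end (x,ẋ)=(0.433350, 0.590910)
phase 3: p=0.4576, T=0.302, ωT=0.922670, cosh=1.456728, sinh=1.059272; start (x,ẋ)=(0.433350, 0.590910) → end (x,ẋ)=(0.627149, 0.782314)
phase 4: p=0.9273, T=0.522, ωT=1.594814, cosh=2.565180, sinh=2.362234; start (x,ẋ)=(0.627149, 0.782314) → end (x,ẋ)=(0.762231, -0.159445)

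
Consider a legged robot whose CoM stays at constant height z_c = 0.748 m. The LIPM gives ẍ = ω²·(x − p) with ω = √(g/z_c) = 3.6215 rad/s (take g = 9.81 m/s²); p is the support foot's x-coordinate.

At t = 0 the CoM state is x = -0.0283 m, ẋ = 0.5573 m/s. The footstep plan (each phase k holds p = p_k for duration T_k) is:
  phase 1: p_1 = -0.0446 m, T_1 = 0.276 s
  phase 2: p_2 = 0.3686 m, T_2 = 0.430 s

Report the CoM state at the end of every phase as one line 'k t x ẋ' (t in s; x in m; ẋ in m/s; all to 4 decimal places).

phase 1: p=-0.0446, T=0.276, ωT=0.999534, cosh=1.542533, sinh=1.174482; start (x,ẋ)=(-0.028300, 0.557300) → end (x,ẋ)=(0.161280, 0.928984)
phase 2: p=0.3686, T=0.430, ωT=1.557245, cosh=2.478222, sinh=2.267506; start (x,ẋ)=(0.161280, 0.928984) → end (x,ẋ)=(0.436474, 0.599766)

1 0.2760 0.1613 0.9290
2 0.7060 0.4365 0.5998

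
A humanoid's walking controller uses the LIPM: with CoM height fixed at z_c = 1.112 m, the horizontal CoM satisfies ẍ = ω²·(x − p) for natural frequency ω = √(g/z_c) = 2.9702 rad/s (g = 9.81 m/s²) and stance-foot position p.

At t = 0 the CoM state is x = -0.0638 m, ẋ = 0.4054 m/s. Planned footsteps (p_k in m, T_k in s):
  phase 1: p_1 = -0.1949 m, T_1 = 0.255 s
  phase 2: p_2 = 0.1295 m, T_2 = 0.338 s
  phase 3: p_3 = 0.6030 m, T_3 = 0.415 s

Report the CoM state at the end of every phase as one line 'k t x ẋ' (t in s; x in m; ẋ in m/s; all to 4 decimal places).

phase 1: p=-0.1949, T=0.255, ωT=0.757401, cosh=1.300805, sinh=0.831921; start (x,ẋ)=(-0.063800, 0.405400) → end (x,ẋ)=(0.089184, 0.851291)
phase 2: p=0.1295, T=0.338, ωT=1.003928, cosh=1.547708, sinh=1.181271; start (x,ẋ)=(0.089184, 0.851291) → end (x,ẋ)=(0.405667, 1.176096)
phase 3: p=0.6030, T=0.415, ωT=1.232633, cosh=1.860887, sinh=1.569363; start (x,ẋ)=(0.405667, 1.176096) → end (x,ẋ)=(0.857198, 1.268748)

1 0.2550 0.0892 0.8513
2 0.5930 0.4057 1.1761
3 1.0080 0.8572 1.2687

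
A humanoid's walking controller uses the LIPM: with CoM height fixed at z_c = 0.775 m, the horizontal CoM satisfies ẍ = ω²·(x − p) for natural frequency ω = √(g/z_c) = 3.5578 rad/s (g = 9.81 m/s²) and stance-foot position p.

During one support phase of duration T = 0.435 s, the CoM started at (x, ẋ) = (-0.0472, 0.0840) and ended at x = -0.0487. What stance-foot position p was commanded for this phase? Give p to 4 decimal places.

p = -0.0098

ωT = 3.5578·0.435 = 1.547643; cosh(ωT) = 2.456564, sinh(ωT) = 2.243815
x(T) = p + (x₀−p)·cosh(ωT) + (ẋ₀/ω)·sinh(ωT) ⇒ p·(1 − cosh) = x(T) − x₀·cosh − (ẋ₀/ω)·sinh
numerator   = -0.0487 − (-0.0472)·2.456564 − (0.0840/3.5578)·2.243815 = 0.014273
denominator = 1 − 2.456564 = -1.456564
p = 0.014273 / -1.456564 = -0.0098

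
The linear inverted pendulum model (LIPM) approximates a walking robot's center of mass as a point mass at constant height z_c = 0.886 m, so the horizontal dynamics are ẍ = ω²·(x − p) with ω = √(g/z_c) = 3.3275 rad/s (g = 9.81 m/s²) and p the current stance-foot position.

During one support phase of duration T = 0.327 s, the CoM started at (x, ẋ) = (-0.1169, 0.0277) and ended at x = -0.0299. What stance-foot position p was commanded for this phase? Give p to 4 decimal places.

p = -0.2334

ωT = 3.3275·0.327 = 1.088093; cosh(ωT) = 1.652732, sinh(ωT) = 1.315874
x(T) = p + (x₀−p)·cosh(ωT) + (ẋ₀/ω)·sinh(ωT) ⇒ p·(1 − cosh) = x(T) − x₀·cosh − (ẋ₀/ω)·sinh
numerator   = -0.0299 − (-0.1169)·1.652732 − (0.0277/3.3275)·1.315874 = 0.152350
denominator = 1 − 1.652732 = -0.652732
p = 0.152350 / -0.652732 = -0.2334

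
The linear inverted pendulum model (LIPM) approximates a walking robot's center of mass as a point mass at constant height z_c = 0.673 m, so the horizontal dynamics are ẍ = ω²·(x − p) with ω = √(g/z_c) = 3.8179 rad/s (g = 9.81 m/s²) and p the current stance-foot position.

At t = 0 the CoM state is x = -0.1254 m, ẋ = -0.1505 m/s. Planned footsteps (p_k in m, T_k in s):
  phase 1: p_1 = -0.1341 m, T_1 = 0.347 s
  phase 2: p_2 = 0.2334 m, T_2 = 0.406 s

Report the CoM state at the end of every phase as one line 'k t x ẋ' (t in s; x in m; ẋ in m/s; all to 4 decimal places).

1 0.3470 -0.1855 -0.2450
2 0.7530 -0.9423 -4.2011

phase 1: p=-0.1341, T=0.347, ωT=1.324811, cosh=2.013664, sinh=1.747811; start (x,ẋ)=(-0.125400, -0.150500) → end (x,ẋ)=(-0.185479, -0.245002)
phase 2: p=0.2334, T=0.406, ωT=1.550067, cosh=2.462011, sinh=2.249777; start (x,ẋ)=(-0.185479, -0.245002) → end (x,ẋ)=(-0.942257, -4.201127)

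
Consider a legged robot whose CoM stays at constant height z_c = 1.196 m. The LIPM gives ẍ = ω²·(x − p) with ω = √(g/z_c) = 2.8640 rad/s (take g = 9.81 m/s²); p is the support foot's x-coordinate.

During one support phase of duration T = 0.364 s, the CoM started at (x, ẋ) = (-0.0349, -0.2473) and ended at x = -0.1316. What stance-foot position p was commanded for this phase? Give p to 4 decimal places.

ωT = 2.8640·0.364 = 1.042496; cosh(ωT) = 1.594431, sinh(ωT) = 1.241857
x(T) = p + (x₀−p)·cosh(ωT) + (ẋ₀/ω)·sinh(ωT) ⇒ p·(1 − cosh) = x(T) − x₀·cosh − (ẋ₀/ω)·sinh
numerator   = -0.1316 − (-0.0349)·1.594431 − (-0.2473/2.8640)·1.241857 = 0.031277
denominator = 1 − 1.594431 = -0.594431
p = 0.031277 / -0.594431 = -0.0526

p = -0.0526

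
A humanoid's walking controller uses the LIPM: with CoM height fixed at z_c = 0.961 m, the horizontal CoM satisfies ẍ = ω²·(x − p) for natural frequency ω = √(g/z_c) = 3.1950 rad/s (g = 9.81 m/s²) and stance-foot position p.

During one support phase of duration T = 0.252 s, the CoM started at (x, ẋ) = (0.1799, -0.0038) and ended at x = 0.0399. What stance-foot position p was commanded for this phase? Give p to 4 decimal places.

p = 0.5861

ωT = 3.1950·0.252 = 0.805140; cosh(ωT) = 1.342017, sinh(ωT) = 0.894992
x(T) = p + (x₀−p)·cosh(ωT) + (ẋ₀/ω)·sinh(ωT) ⇒ p·(1 − cosh) = x(T) − x₀·cosh − (ẋ₀/ω)·sinh
numerator   = 0.0399 − (0.1799)·1.342017 − (-0.0038/3.1950)·0.894992 = -0.200464
denominator = 1 − 1.342017 = -0.342017
p = -0.200464 / -0.342017 = 0.5861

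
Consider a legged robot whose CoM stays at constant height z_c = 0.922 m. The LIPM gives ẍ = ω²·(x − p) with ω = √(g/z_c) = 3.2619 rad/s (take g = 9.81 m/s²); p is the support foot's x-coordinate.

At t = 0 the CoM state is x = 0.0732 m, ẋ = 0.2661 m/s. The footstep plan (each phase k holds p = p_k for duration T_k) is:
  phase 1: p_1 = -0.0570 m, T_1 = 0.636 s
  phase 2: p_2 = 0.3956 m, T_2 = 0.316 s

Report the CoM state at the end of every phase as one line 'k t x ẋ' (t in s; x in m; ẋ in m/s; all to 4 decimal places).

1 0.6360 0.7890 2.7398
2 0.9520 2.0447 5.8987

phase 1: p=-0.0570, T=0.636, ωT=2.074568, cosh=4.043360, sinh=3.917750; start (x,ẋ)=(0.073200, 0.266100) → end (x,ẋ)=(0.789049, 2.739804)
phase 2: p=0.3956, T=0.316, ωT=1.030760, cosh=1.579966, sinh=1.223230; start (x,ẋ)=(0.789049, 2.739804) → end (x,ẋ)=(2.044677, 5.898679)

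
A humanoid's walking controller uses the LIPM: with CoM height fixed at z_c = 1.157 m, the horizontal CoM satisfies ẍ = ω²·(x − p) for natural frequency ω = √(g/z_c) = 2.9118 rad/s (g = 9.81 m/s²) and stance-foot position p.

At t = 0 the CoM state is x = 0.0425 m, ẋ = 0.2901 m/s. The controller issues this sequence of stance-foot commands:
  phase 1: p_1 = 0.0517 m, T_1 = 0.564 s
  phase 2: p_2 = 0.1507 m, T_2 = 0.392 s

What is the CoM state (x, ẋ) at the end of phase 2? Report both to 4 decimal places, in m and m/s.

phase 1: p=0.0517, T=0.564, ωT=1.642255, cosh=2.680176, sinh=2.486633; start (x,ẋ)=(0.042500, 0.290100) → end (x,ẋ)=(0.274783, 0.710906)
phase 2: p=0.1507, T=0.392, ωT=1.141426, cosh=1.725296, sinh=1.405933; start (x,ẋ)=(0.274783, 0.710906) → end (x,ẋ)=(0.708034, 1.734495)

x = 0.7080, ẋ = 1.7345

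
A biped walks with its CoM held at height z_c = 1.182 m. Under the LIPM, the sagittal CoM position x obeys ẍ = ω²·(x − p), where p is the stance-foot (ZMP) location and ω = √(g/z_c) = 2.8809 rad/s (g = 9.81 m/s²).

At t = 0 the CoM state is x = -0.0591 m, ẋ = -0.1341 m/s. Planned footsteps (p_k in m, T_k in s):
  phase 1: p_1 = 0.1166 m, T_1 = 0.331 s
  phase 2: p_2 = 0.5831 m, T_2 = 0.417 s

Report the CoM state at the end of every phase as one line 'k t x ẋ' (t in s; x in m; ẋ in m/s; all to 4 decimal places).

phase 1: p=0.1166, T=0.331, ωT=0.953578, cosh=1.490169, sinh=1.104809; start (x,ẋ)=(-0.059100, -0.134100) → end (x,ẋ)=(-0.196649, -0.759057)
phase 2: p=0.5831, T=0.417, ωT=1.201335, cosh=1.812673, sinh=1.511880; start (x,ẋ)=(-0.196649, -0.759057) → end (x,ẋ)=(-1.228679, -4.772180)

1 0.3310 -0.1966 -0.7591
2 0.7480 -1.2287 -4.7722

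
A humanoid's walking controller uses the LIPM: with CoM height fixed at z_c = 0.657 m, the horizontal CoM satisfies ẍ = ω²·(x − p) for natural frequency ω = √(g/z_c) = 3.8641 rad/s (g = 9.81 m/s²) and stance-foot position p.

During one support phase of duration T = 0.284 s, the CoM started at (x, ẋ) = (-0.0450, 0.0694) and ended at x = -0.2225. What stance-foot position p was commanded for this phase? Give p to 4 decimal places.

p = 0.2578

ωT = 3.8641·0.284 = 1.097404; cosh(ωT) = 1.665057, sinh(ωT) = 1.331321
x(T) = p + (x₀−p)·cosh(ωT) + (ẋ₀/ω)·sinh(ωT) ⇒ p·(1 − cosh) = x(T) − x₀·cosh − (ẋ₀/ω)·sinh
numerator   = -0.2225 − (-0.0450)·1.665057 − (0.0694/3.8641)·1.331321 = -0.171483
denominator = 1 − 1.665057 = -0.665057
p = -0.171483 / -0.665057 = 0.2578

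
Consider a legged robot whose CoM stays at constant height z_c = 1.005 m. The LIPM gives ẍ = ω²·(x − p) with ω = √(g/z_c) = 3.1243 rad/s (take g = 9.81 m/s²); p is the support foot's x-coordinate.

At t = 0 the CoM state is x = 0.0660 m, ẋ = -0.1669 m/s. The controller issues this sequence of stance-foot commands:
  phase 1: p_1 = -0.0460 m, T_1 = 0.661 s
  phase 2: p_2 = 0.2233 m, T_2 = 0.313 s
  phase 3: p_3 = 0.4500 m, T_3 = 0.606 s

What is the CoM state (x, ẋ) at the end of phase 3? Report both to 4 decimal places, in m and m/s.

phase 1: p=-0.0460, T=0.661, ωT=2.065162, cosh=4.006688, sinh=3.879890; start (x,ẋ)=(0.066000, -0.166900) → end (x,ẋ)=(0.195485, 0.688941)
phase 2: p=0.2233, T=0.313, ωT=0.977906, cosh=1.517490, sinh=1.141392; start (x,ẋ)=(0.195485, 0.688941) → end (x,ẋ)=(0.432781, 0.946273)
phase 3: p=0.4500, T=0.606, ωT=1.893326, cosh=3.395995, sinh=3.245425; start (x,ẋ)=(0.432781, 0.946273) → end (x,ẋ)=(1.374482, 3.038941)

x = 1.3745, ẋ = 3.0389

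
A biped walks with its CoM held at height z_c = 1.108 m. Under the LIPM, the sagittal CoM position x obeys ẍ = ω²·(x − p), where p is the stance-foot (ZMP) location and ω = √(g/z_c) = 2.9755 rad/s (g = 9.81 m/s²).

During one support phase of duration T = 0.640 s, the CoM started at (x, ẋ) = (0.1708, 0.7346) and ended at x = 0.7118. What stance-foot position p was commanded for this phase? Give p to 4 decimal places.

ωT = 2.9755·0.640 = 1.904320; cosh(ωT) = 3.431882, sinh(ωT) = 3.282958
x(T) = p + (x₀−p)·cosh(ωT) + (ẋ₀/ω)·sinh(ωT) ⇒ p·(1 − cosh) = x(T) − x₀·cosh − (ẋ₀/ω)·sinh
numerator   = 0.7118 − (0.1708)·3.431882 − (0.7346/2.9755)·3.282958 = -0.684872
denominator = 1 − 3.431882 = -2.431882
p = -0.684872 / -2.431882 = 0.2816

p = 0.2816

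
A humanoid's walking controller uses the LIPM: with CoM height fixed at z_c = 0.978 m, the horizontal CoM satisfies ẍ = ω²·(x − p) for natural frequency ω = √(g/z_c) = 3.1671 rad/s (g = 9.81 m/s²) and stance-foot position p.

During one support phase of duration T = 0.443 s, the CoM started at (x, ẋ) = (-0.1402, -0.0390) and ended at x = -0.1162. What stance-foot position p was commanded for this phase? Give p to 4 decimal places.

ωT = 3.1671·0.443 = 1.403025; cosh(ωT) = 2.156669, sinh(ωT) = 1.910817
x(T) = p + (x₀−p)·cosh(ωT) + (ẋ₀/ω)·sinh(ωT) ⇒ p·(1 − cosh) = x(T) − x₀·cosh − (ẋ₀/ω)·sinh
numerator   = -0.1162 − (-0.1402)·2.156669 − (-0.0390/3.1671)·1.910817 = 0.209695
denominator = 1 − 2.156669 = -1.156669
p = 0.209695 / -1.156669 = -0.1813

p = -0.1813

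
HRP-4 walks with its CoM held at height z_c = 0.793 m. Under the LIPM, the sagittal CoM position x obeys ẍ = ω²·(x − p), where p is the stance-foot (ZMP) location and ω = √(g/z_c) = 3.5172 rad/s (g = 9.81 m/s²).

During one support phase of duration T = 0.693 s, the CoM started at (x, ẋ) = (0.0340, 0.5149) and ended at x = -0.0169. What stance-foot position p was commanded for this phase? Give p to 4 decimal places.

ωT = 3.5172·0.693 = 2.437420; cosh(ωT) = 5.765430, sinh(ωT) = 5.678044
x(T) = p + (x₀−p)·cosh(ωT) + (ẋ₀/ω)·sinh(ωT) ⇒ p·(1 − cosh) = x(T) − x₀·cosh − (ẋ₀/ω)·sinh
numerator   = -0.0169 − (0.0340)·5.765430 − (0.5149/3.5172)·5.678044 = -1.044161
denominator = 1 − 5.765430 = -4.765430
p = -1.044161 / -4.765430 = 0.2191

p = 0.2191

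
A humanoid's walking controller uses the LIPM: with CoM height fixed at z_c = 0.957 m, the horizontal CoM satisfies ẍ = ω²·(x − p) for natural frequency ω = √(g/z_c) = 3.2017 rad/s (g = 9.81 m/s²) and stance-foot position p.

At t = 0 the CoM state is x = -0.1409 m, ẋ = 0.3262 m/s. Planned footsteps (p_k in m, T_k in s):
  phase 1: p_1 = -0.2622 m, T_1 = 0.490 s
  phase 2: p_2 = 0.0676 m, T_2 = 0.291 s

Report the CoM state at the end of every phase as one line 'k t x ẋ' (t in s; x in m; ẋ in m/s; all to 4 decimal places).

phase 1: p=-0.2622, T=0.490, ωT=1.568833, cosh=2.504665, sinh=2.296377; start (x,ẋ)=(-0.140900, 0.326200) → end (x,ẋ)=(0.275579, 1.708857)
phase 2: p=0.0676, T=0.291, ωT=0.931695, cosh=1.466347, sinh=1.072461; start (x,ẋ)=(0.275579, 1.708857) → end (x,ẋ)=(0.944978, 3.219913)

1 0.4900 0.2756 1.7089
2 0.7810 0.9450 3.2199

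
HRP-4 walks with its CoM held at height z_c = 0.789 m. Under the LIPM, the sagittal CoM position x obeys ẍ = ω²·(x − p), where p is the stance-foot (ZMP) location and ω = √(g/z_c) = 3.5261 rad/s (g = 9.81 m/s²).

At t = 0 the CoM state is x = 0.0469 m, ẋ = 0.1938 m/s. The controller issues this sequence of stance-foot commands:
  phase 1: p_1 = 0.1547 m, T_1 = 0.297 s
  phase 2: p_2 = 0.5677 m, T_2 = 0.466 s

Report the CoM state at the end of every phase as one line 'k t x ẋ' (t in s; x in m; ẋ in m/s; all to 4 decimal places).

1 0.2970 0.0509 -0.1648
2 0.7630 -0.9350 -4.9782

phase 1: p=0.1547, T=0.297, ωT=1.047252, cosh=1.600355, sinh=1.249454; start (x,ẋ)=(0.046900, 0.193800) → end (x,ẋ)=(0.050854, -0.164786)
phase 2: p=0.5677, T=0.466, ωT=1.643163, cosh=2.682433, sinh=2.489066; start (x,ẋ)=(0.050854, -0.164786) → end (x,ẋ)=(-0.935027, -4.978228)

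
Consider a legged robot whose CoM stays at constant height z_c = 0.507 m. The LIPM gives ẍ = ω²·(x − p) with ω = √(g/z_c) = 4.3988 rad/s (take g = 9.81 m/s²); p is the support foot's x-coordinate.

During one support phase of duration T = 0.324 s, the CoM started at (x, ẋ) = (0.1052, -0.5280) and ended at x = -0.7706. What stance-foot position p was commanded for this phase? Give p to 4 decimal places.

p = 0.6392

ωT = 4.3988·0.324 = 1.425211; cosh(ωT) = 2.199597, sinh(ωT) = 1.959139
x(T) = p + (x₀−p)·cosh(ωT) + (ẋ₀/ω)·sinh(ωT) ⇒ p·(1 − cosh) = x(T) − x₀·cosh − (ẋ₀/ω)·sinh
numerator   = -0.7706 − (0.1052)·2.199597 − (-0.5280/4.3988)·1.959139 = -0.766837
denominator = 1 − 2.199597 = -1.199597
p = -0.766837 / -1.199597 = 0.6392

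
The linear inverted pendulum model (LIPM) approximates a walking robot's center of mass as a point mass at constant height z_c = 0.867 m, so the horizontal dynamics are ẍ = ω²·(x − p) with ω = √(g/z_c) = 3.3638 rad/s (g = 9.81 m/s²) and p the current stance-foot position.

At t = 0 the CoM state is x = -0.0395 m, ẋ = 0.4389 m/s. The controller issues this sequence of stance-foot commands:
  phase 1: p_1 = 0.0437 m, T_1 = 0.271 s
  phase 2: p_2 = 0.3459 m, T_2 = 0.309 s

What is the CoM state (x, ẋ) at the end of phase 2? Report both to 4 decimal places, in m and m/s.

x = 0.0163, ẋ = -0.6469

phase 1: p=0.0437, T=0.271, ωT=0.911590, cosh=1.445080, sinh=1.043195; start (x,ẋ)=(-0.039500, 0.438900) → end (x,ẋ)=(0.059583, 0.342288)
phase 2: p=0.3459, T=0.309, ωT=1.039414, cosh=1.590611, sinh=1.236949; start (x,ẋ)=(0.059583, 0.342288) → end (x,ẋ)=(0.016348, -0.646875)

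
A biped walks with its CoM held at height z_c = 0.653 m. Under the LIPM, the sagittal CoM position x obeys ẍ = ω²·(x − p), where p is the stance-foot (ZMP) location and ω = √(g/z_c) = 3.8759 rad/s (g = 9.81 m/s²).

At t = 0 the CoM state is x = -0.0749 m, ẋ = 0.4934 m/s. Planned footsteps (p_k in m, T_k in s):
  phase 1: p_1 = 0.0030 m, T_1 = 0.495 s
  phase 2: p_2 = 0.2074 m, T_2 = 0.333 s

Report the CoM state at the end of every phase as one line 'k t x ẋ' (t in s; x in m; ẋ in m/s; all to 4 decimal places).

phase 1: p=0.0030, T=0.495, ωT=1.918570, cosh=3.479016, sinh=3.332199; start (x,ẋ)=(-0.074900, 0.493400) → end (x,ẋ)=(0.156172, 0.710447)
phase 2: p=0.2074, T=0.333, ωT=1.290675, cosh=1.955162, sinh=1.680077; start (x,ẋ)=(0.156172, 0.710447) → end (x,ẋ)=(0.415196, 1.055450)

1 0.4950 0.1562 0.7104
2 0.8280 0.4152 1.0555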